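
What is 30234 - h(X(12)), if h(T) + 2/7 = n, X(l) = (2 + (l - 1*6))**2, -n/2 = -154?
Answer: 209484/7 ≈ 29926.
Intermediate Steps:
n = 308 (n = -2*(-154) = 308)
X(l) = (-4 + l)**2 (X(l) = (2 + (l - 6))**2 = (2 + (-6 + l))**2 = (-4 + l)**2)
h(T) = 2154/7 (h(T) = -2/7 + 308 = 2154/7)
30234 - h(X(12)) = 30234 - 1*2154/7 = 30234 - 2154/7 = 209484/7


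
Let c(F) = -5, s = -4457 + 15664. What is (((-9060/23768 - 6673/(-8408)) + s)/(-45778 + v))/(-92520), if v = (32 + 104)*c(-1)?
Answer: 279963046199/107372110230218880 ≈ 2.6074e-6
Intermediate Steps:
s = 11207
v = -680 (v = (32 + 104)*(-5) = 136*(-5) = -680)
(((-9060/23768 - 6673/(-8408)) + s)/(-45778 + v))/(-92520) = (((-9060/23768 - 6673/(-8408)) + 11207)/(-45778 - 680))/(-92520) = (((-9060*1/23768 - 6673*(-1/8408)) + 11207)/(-46458))*(-1/92520) = (((-2265/5942 + 6673/8408) + 11207)*(-1/46458))*(-1/92520) = ((10303423/24980168 + 11207)*(-1/46458))*(-1/92520) = ((279963046199/24980168)*(-1/46458))*(-1/92520) = -279963046199/1160528644944*(-1/92520) = 279963046199/107372110230218880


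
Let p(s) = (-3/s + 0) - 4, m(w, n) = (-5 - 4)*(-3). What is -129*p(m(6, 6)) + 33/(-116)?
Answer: 184457/348 ≈ 530.05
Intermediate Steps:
m(w, n) = 27 (m(w, n) = -9*(-3) = 27)
p(s) = -4 - 3/s (p(s) = -3/s - 4 = -4 - 3/s)
-129*p(m(6, 6)) + 33/(-116) = -129*(-4 - 3/27) + 33/(-116) = -129*(-4 - 3*1/27) + 33*(-1/116) = -129*(-4 - ⅑) - 33/116 = -129*(-37/9) - 33/116 = 1591/3 - 33/116 = 184457/348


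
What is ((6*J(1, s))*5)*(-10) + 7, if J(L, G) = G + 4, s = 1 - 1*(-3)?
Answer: -2393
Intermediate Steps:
s = 4 (s = 1 + 3 = 4)
J(L, G) = 4 + G
((6*J(1, s))*5)*(-10) + 7 = ((6*(4 + 4))*5)*(-10) + 7 = ((6*8)*5)*(-10) + 7 = (48*5)*(-10) + 7 = 240*(-10) + 7 = -2400 + 7 = -2393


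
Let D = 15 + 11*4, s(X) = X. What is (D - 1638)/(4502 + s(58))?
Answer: -1579/4560 ≈ -0.34627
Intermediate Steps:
D = 59 (D = 15 + 44 = 59)
(D - 1638)/(4502 + s(58)) = (59 - 1638)/(4502 + 58) = -1579/4560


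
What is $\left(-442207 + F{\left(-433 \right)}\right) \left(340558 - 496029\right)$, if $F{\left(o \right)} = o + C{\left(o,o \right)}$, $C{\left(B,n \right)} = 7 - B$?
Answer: $68749276200$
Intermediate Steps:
$F{\left(o \right)} = 7$ ($F{\left(o \right)} = o - \left(-7 + o\right) = 7$)
$\left(-442207 + F{\left(-433 \right)}\right) \left(340558 - 496029\right) = \left(-442207 + 7\right) \left(340558 - 496029\right) = \left(-442200\right) \left(-155471\right) = 68749276200$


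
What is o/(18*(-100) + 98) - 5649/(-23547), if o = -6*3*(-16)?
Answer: 472177/6679499 ≈ 0.070691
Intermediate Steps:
o = 288 (o = -18*(-16) = 288)
o/(18*(-100) + 98) - 5649/(-23547) = 288/(18*(-100) + 98) - 5649/(-23547) = 288/(-1800 + 98) - 5649*(-1/23547) = 288/(-1702) + 1883/7849 = 288*(-1/1702) + 1883/7849 = -144/851 + 1883/7849 = 472177/6679499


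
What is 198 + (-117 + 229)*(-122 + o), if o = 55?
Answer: -7306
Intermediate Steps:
198 + (-117 + 229)*(-122 + o) = 198 + (-117 + 229)*(-122 + 55) = 198 + 112*(-67) = 198 - 7504 = -7306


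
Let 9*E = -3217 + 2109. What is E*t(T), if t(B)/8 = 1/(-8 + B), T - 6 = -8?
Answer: 4432/45 ≈ 98.489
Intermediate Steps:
T = -2 (T = 6 - 8 = -2)
t(B) = 8/(-8 + B)
E = -1108/9 (E = (-3217 + 2109)/9 = (⅑)*(-1108) = -1108/9 ≈ -123.11)
E*t(T) = -8864/(9*(-8 - 2)) = -8864/(9*(-10)) = -8864*(-1)/(9*10) = -1108/9*(-⅘) = 4432/45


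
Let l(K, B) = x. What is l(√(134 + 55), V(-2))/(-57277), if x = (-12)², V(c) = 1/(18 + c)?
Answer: -144/57277 ≈ -0.0025141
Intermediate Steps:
x = 144
l(K, B) = 144
l(√(134 + 55), V(-2))/(-57277) = 144/(-57277) = 144*(-1/57277) = -144/57277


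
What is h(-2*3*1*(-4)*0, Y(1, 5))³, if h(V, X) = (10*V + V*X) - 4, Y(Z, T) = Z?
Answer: -64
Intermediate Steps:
h(V, X) = -4 + 10*V + V*X
h(-2*3*1*(-4)*0, Y(1, 5))³ = (-4 + 10*(-2*3*1*(-4)*0) + (-2*3*1*(-4)*0)*1)³ = (-4 + 10*(-6*(-4)*0) + (-6*(-4)*0)*1)³ = (-4 + 10*(-2*(-12)*0) + (-2*(-12)*0)*1)³ = (-4 + 10*(24*0) + (24*0)*1)³ = (-4 + 10*0 + 0*1)³ = (-4 + 0 + 0)³ = (-4)³ = -64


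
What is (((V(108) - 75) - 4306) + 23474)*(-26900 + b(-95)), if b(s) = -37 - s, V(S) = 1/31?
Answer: -15887350328/31 ≈ -5.1250e+8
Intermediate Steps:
V(S) = 1/31
(((V(108) - 75) - 4306) + 23474)*(-26900 + b(-95)) = (((1/31 - 75) - 4306) + 23474)*(-26900 + (-37 - 1*(-95))) = ((-2324/31 - 4306) + 23474)*(-26900 + (-37 + 95)) = (-135810/31 + 23474)*(-26900 + 58) = (591884/31)*(-26842) = -15887350328/31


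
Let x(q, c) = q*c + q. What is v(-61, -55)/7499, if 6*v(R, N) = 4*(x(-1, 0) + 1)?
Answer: 0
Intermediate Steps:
x(q, c) = q + c*q (x(q, c) = c*q + q = q + c*q)
v(R, N) = 0 (v(R, N) = (4*(-(1 + 0) + 1))/6 = (4*(-1*1 + 1))/6 = (4*(-1 + 1))/6 = (4*0)/6 = (⅙)*0 = 0)
v(-61, -55)/7499 = 0/7499 = 0*(1/7499) = 0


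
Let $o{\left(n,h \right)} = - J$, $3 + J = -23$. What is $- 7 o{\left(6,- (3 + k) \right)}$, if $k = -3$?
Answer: $-182$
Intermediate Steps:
$J = -26$ ($J = -3 - 23 = -26$)
$o{\left(n,h \right)} = 26$ ($o{\left(n,h \right)} = \left(-1\right) \left(-26\right) = 26$)
$- 7 o{\left(6,- (3 + k) \right)} = \left(-7\right) 26 = -182$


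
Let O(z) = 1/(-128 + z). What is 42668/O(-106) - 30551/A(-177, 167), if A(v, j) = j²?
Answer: -278452507919/27889 ≈ -9.9843e+6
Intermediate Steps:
42668/O(-106) - 30551/A(-177, 167) = 42668/(1/(-128 - 106)) - 30551/(167²) = 42668/(1/(-234)) - 30551/27889 = 42668/(-1/234) - 30551*1/27889 = 42668*(-234) - 30551/27889 = -9984312 - 30551/27889 = -278452507919/27889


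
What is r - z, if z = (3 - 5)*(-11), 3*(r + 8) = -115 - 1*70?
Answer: -275/3 ≈ -91.667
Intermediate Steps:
r = -209/3 (r = -8 + (-115 - 1*70)/3 = -8 + (-115 - 70)/3 = -8 + (1/3)*(-185) = -8 - 185/3 = -209/3 ≈ -69.667)
z = 22 (z = -2*(-11) = 22)
r - z = -209/3 - 1*22 = -209/3 - 22 = -275/3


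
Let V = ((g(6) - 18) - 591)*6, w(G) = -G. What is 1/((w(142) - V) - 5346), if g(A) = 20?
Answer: -1/1954 ≈ -0.00051177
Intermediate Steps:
V = -3534 (V = ((20 - 18) - 591)*6 = (2 - 591)*6 = -589*6 = -3534)
1/((w(142) - V) - 5346) = 1/((-1*142 - 1*(-3534)) - 5346) = 1/((-142 + 3534) - 5346) = 1/(3392 - 5346) = 1/(-1954) = -1/1954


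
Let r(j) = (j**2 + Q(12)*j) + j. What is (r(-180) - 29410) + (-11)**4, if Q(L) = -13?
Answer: 19791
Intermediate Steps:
r(j) = j**2 - 12*j (r(j) = (j**2 - 13*j) + j = j**2 - 12*j)
(r(-180) - 29410) + (-11)**4 = (-180*(-12 - 180) - 29410) + (-11)**4 = (-180*(-192) - 29410) + 14641 = (34560 - 29410) + 14641 = 5150 + 14641 = 19791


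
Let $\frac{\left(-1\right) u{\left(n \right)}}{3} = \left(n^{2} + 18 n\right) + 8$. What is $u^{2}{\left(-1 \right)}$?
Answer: $729$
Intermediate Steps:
$u{\left(n \right)} = -24 - 54 n - 3 n^{2}$ ($u{\left(n \right)} = - 3 \left(\left(n^{2} + 18 n\right) + 8\right) = - 3 \left(8 + n^{2} + 18 n\right) = -24 - 54 n - 3 n^{2}$)
$u^{2}{\left(-1 \right)} = \left(-24 - -54 - 3 \left(-1\right)^{2}\right)^{2} = \left(-24 + 54 - 3\right)^{2} = 27^{2} = 729$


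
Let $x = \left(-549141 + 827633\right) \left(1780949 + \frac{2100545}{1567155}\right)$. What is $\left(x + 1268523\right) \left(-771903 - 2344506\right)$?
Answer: $- \frac{161488197916090893027367}{104477} \approx -1.5457 \cdot 10^{18}$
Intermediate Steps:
$x = \frac{155455639706278976}{313431}$ ($x = 278492 \left(1780949 + 2100545 \cdot \frac{1}{1567155}\right) = 278492 \left(1780949 + \frac{420109}{313431}\right) = 278492 \cdot \frac{558205046128}{313431} = \frac{155455639706278976}{313431} \approx 4.9598 \cdot 10^{11}$)
$\left(x + 1268523\right) \left(-771903 - 2344506\right) = \left(\frac{155455639706278976}{313431} + 1268523\right) \left(-771903 - 2344506\right) = \frac{155456037300711389}{313431} \left(-3116409\right) = - \frac{161488197916090893027367}{104477}$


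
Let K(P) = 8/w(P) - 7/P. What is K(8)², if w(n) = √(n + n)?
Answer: 81/64 ≈ 1.2656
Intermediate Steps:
w(n) = √2*√n (w(n) = √(2*n) = √2*√n)
K(P) = -7/P + 4*√2/√P (K(P) = 8/((√2*√P)) - 7/P = 8*(√2/(2*√P)) - 7/P = 4*√2/√P - 7/P = -7/P + 4*√2/√P)
K(8)² = (-7/8 + 4*√2/√8)² = (-7*⅛ + 4*√2*(√2/4))² = (-7/8 + 2)² = (9/8)² = 81/64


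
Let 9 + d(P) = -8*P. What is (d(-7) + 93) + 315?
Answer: 455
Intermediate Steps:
d(P) = -9 - 8*P
(d(-7) + 93) + 315 = ((-9 - 8*(-7)) + 93) + 315 = ((-9 + 56) + 93) + 315 = (47 + 93) + 315 = 140 + 315 = 455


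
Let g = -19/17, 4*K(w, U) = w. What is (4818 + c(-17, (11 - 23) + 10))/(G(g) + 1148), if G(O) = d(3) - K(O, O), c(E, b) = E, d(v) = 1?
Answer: 326468/78151 ≈ 4.1774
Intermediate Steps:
K(w, U) = w/4
g = -19/17 (g = -19*1/17 = -19/17 ≈ -1.1176)
G(O) = 1 - O/4
(4818 + c(-17, (11 - 23) + 10))/(G(g) + 1148) = (4818 - 17)/((1 - 1/4*(-19/17)) + 1148) = 4801/((1 + 19/68) + 1148) = 4801/(87/68 + 1148) = 4801/(78151/68) = 4801*(68/78151) = 326468/78151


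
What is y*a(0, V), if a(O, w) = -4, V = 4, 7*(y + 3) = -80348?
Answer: 321476/7 ≈ 45925.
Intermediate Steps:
y = -80369/7 (y = -3 + (⅐)*(-80348) = -3 - 80348/7 = -80369/7 ≈ -11481.)
y*a(0, V) = -80369/7*(-4) = 321476/7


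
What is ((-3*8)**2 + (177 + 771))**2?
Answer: 2322576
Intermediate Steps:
((-3*8)**2 + (177 + 771))**2 = ((-24)**2 + 948)**2 = (576 + 948)**2 = 1524**2 = 2322576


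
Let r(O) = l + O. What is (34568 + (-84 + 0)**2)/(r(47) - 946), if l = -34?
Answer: -41624/933 ≈ -44.613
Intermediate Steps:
r(O) = -34 + O
(34568 + (-84 + 0)**2)/(r(47) - 946) = (34568 + (-84 + 0)**2)/((-34 + 47) - 946) = (34568 + (-84)**2)/(13 - 946) = (34568 + 7056)/(-933) = 41624*(-1/933) = -41624/933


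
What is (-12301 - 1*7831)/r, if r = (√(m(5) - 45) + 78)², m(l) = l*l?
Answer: -5033/(39 + I*√5)² ≈ -3.2766 + 0.37696*I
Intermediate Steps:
m(l) = l²
r = (78 + 2*I*√5)² (r = (√(5² - 45) + 78)² = (√(25 - 45) + 78)² = (√(-20) + 78)² = (2*I*√5 + 78)² = (78 + 2*I*√5)² ≈ 6064.0 + 697.65*I)
(-12301 - 1*7831)/r = (-12301 - 1*7831)/(6064 + 312*I*√5) = (-12301 - 7831)/(6064 + 312*I*√5) = -20132/(6064 + 312*I*√5)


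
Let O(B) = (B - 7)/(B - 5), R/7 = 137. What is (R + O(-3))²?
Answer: 14753281/16 ≈ 9.2208e+5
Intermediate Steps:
R = 959 (R = 7*137 = 959)
O(B) = (-7 + B)/(-5 + B)
(R + O(-3))² = (959 + (-7 - 3)/(-5 - 3))² = (959 - 10/(-8))² = (959 - ⅛*(-10))² = (959 + 5/4)² = (3841/4)² = 14753281/16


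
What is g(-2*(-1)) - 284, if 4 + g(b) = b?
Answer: -286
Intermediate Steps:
g(b) = -4 + b
g(-2*(-1)) - 284 = (-4 - 2*(-1)) - 284 = (-4 + 2) - 284 = -2 - 284 = -286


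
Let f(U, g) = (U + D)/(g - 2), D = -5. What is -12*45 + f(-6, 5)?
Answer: -1631/3 ≈ -543.67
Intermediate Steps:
f(U, g) = (-5 + U)/(-2 + g) (f(U, g) = (U - 5)/(g - 2) = (-5 + U)/(-2 + g))
-12*45 + f(-6, 5) = -12*45 + (-5 - 6)/(-2 + 5) = -540 - 11/3 = -1631/3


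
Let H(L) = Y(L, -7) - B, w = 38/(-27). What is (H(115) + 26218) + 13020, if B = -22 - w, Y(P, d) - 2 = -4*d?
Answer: 1060792/27 ≈ 39289.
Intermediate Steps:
Y(P, d) = 2 - 4*d
w = -38/27 (w = 38*(-1/27) = -38/27 ≈ -1.4074)
B = -556/27 (B = -22 - 1*(-38/27) = -22 + 38/27 = -556/27 ≈ -20.593)
H(L) = 1366/27 (H(L) = (2 - 4*(-7)) - 1*(-556/27) = (2 + 28) + 556/27 = 30 + 556/27 = 1366/27)
(H(115) + 26218) + 13020 = (1366/27 + 26218) + 13020 = 709252/27 + 13020 = 1060792/27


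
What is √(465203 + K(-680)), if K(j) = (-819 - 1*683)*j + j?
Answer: √1485883 ≈ 1219.0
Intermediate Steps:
K(j) = -1501*j (K(j) = (-819 - 683)*j + j = -1502*j + j = -1501*j)
√(465203 + K(-680)) = √(465203 - 1501*(-680)) = √(465203 + 1020680) = √1485883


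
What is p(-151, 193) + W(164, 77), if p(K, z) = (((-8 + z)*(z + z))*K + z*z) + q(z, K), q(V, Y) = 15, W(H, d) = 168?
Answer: -10745478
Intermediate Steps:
p(K, z) = 15 + z² + 2*K*z*(-8 + z) (p(K, z) = (((-8 + z)*(z + z))*K + z*z) + 15 = (((-8 + z)*(2*z))*K + z²) + 15 = ((2*z*(-8 + z))*K + z²) + 15 = (2*K*z*(-8 + z) + z²) + 15 = (z² + 2*K*z*(-8 + z)) + 15 = 15 + z² + 2*K*z*(-8 + z))
p(-151, 193) + W(164, 77) = (15 + 193² - 16*(-151)*193 + 2*(-151)*193²) + 168 = (15 + 37249 + 466288 + 2*(-151)*37249) + 168 = (15 + 37249 + 466288 - 11249198) + 168 = -10745646 + 168 = -10745478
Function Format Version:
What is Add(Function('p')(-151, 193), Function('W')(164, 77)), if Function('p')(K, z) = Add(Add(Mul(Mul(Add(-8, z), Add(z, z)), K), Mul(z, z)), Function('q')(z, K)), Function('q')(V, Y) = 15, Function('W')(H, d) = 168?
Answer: -10745478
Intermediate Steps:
Function('p')(K, z) = Add(15, Pow(z, 2), Mul(2, K, z, Add(-8, z))) (Function('p')(K, z) = Add(Add(Mul(Mul(Add(-8, z), Add(z, z)), K), Mul(z, z)), 15) = Add(Add(Mul(Mul(Add(-8, z), Mul(2, z)), K), Pow(z, 2)), 15) = Add(Add(Mul(Mul(2, z, Add(-8, z)), K), Pow(z, 2)), 15) = Add(Add(Mul(2, K, z, Add(-8, z)), Pow(z, 2)), 15) = Add(Add(Pow(z, 2), Mul(2, K, z, Add(-8, z))), 15) = Add(15, Pow(z, 2), Mul(2, K, z, Add(-8, z))))
Add(Function('p')(-151, 193), Function('W')(164, 77)) = Add(Add(15, Pow(193, 2), Mul(-16, -151, 193), Mul(2, -151, Pow(193, 2))), 168) = Add(Add(15, 37249, 466288, Mul(2, -151, 37249)), 168) = Add(Add(15, 37249, 466288, -11249198), 168) = Add(-10745646, 168) = -10745478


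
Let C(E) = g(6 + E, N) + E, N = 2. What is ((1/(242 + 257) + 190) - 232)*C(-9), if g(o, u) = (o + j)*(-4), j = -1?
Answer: -146699/499 ≈ -293.99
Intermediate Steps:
g(o, u) = 4 - 4*o (g(o, u) = (o - 1)*(-4) = (-1 + o)*(-4) = 4 - 4*o)
C(E) = -20 - 3*E (C(E) = (4 - 4*(6 + E)) + E = (4 + (-24 - 4*E)) + E = (-20 - 4*E) + E = -20 - 3*E)
((1/(242 + 257) + 190) - 232)*C(-9) = ((1/(242 + 257) + 190) - 232)*(-20 - 3*(-9)) = ((1/499 + 190) - 232)*(-20 + 27) = ((1/499 + 190) - 232)*7 = (94811/499 - 232)*7 = -20957/499*7 = -146699/499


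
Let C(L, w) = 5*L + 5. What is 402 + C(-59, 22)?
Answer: 112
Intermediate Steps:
C(L, w) = 5 + 5*L
402 + C(-59, 22) = 402 + (5 + 5*(-59)) = 402 + (5 - 295) = 402 - 290 = 112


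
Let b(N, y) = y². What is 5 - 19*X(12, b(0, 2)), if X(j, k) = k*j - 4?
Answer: -831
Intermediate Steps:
X(j, k) = -4 + j*k (X(j, k) = j*k - 4 = -4 + j*k)
5 - 19*X(12, b(0, 2)) = 5 - 19*(-4 + 12*2²) = 5 - 19*(-4 + 12*4) = 5 - 19*(-4 + 48) = 5 - 19*44 = 5 - 836 = -831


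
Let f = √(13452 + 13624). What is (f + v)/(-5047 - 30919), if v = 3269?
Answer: -467/5138 - √6769/17983 ≈ -0.095466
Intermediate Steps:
f = 2*√6769 (f = √27076 = 2*√6769 ≈ 164.55)
(f + v)/(-5047 - 30919) = (2*√6769 + 3269)/(-5047 - 30919) = (3269 + 2*√6769)/(-35966) = (3269 + 2*√6769)*(-1/35966) = -467/5138 - √6769/17983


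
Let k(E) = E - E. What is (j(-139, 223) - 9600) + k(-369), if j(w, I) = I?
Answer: -9377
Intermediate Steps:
k(E) = 0
(j(-139, 223) - 9600) + k(-369) = (223 - 9600) + 0 = -9377 + 0 = -9377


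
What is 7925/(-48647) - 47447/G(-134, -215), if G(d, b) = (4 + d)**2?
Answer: -2442086709/822134300 ≈ -2.9704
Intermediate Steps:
7925/(-48647) - 47447/G(-134, -215) = 7925/(-48647) - 47447/(4 - 134)**2 = 7925*(-1/48647) - 47447/((-130)**2) = -7925/48647 - 47447/16900 = -2442086709/822134300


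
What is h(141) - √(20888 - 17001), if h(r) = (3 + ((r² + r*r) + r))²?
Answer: 1592488836 - 13*√23 ≈ 1.5925e+9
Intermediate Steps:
h(r) = (3 + r + 2*r²)² (h(r) = (3 + ((r² + r²) + r))² = (3 + (2*r² + r))² = (3 + (r + 2*r²))² = (3 + r + 2*r²)²)
h(141) - √(20888 - 17001) = (3 + 141 + 2*141²)² - √(20888 - 17001) = (3 + 141 + 2*19881)² - √3887 = (3 + 141 + 39762)² - 13*√23 = 39906² - 13*√23 = 1592488836 - 13*√23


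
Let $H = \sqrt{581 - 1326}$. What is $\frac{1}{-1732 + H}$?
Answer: $- \frac{1732}{3000569} - \frac{i \sqrt{745}}{3000569} \approx -0.00057722 - 9.0965 \cdot 10^{-6} i$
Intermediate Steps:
$H = i \sqrt{745}$ ($H = \sqrt{-745} = i \sqrt{745} \approx 27.295 i$)
$\frac{1}{-1732 + H} = \frac{1}{-1732 + i \sqrt{745}}$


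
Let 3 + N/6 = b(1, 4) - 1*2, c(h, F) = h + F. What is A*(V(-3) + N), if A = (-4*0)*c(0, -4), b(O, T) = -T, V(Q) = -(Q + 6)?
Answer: 0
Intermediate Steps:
c(h, F) = F + h
V(Q) = -6 - Q (V(Q) = -(6 + Q) = -6 - Q)
A = 0 (A = (-4*0)*(-4 + 0) = 0*(-4) = 0)
N = -54 (N = -18 + 6*(-1*4 - 1*2) = -18 + 6*(-4 - 2) = -18 + 6*(-6) = -18 - 36 = -54)
A*(V(-3) + N) = 0*((-6 - 1*(-3)) - 54) = 0*((-6 + 3) - 54) = 0*(-3 - 54) = 0*(-57) = 0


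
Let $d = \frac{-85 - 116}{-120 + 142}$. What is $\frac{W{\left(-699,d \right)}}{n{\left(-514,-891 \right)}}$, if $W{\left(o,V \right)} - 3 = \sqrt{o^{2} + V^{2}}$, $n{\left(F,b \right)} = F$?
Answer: $- \frac{3}{514} - \frac{3 \sqrt{26280365}}{11308} \approx -1.3659$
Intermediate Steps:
$d = - \frac{201}{22} \approx -9.1364$
$W{\left(o,V \right)} = 3 + \sqrt{V^{2} + o^{2}}$ ($W{\left(o,V \right)} = 3 + \sqrt{o^{2} + V^{2}} = 3 + \sqrt{V^{2} + o^{2}}$)
$\frac{W{\left(-699,d \right)}}{n{\left(-514,-891 \right)}} = \frac{3 + \sqrt{\left(- \frac{201}{22}\right)^{2} + \left(-699\right)^{2}}}{-514} = \left(3 + \sqrt{\frac{40401}{484} + 488601}\right) \left(- \frac{1}{514}\right) = \left(3 + \sqrt{\frac{236523285}{484}}\right) \left(- \frac{1}{514}\right) = \left(3 + \frac{3 \sqrt{26280365}}{22}\right) \left(- \frac{1}{514}\right) = - \frac{3}{514} - \frac{3 \sqrt{26280365}}{11308}$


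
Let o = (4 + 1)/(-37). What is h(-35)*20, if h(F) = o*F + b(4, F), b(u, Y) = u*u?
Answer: 15340/37 ≈ 414.59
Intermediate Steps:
b(u, Y) = u²
o = -5/37 (o = 5*(-1/37) = -5/37 ≈ -0.13514)
h(F) = 16 - 5*F/37 (h(F) = -5*F/37 + 4² = -5*F/37 + 16 = 16 - 5*F/37)
h(-35)*20 = (16 - 5/37*(-35))*20 = (16 + 175/37)*20 = (767/37)*20 = 15340/37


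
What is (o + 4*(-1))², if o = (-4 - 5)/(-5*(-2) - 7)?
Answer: 49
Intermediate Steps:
o = -3 (o = -9/(10 - 7) = -9/3 = -9*⅓ = -3)
(o + 4*(-1))² = (-3 + 4*(-1))² = (-3 - 4)² = (-7)² = 49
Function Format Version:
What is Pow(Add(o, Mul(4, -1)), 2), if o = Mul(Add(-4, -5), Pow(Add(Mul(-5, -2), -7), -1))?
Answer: 49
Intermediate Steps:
o = -3 (o = Mul(-9, Pow(Add(10, -7), -1)) = Mul(-9, Pow(3, -1)) = Mul(-9, Rational(1, 3)) = -3)
Pow(Add(o, Mul(4, -1)), 2) = Pow(Add(-3, Mul(4, -1)), 2) = Pow(Add(-3, -4), 2) = Pow(-7, 2) = 49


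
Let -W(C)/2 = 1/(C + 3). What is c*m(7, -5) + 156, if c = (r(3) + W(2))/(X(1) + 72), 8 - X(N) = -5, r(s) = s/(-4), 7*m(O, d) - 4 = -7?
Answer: 1856469/11900 ≈ 156.01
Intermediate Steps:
m(O, d) = -3/7 (m(O, d) = 4/7 + (⅐)*(-7) = 4/7 - 1 = -3/7)
r(s) = -s/4 (r(s) = s*(-¼) = -s/4)
X(N) = 13 (X(N) = 8 - 1*(-5) = 8 + 5 = 13)
W(C) = -2/(3 + C) (W(C) = -2/(C + 3) = -2/(3 + C))
c = -23/1700 (c = (-¼*3 - 2/(3 + 2))/(13 + 72) = (-¾ - 2/5)/85 = (-¾ - 2*⅕)*(1/85) = (-¾ - ⅖)*(1/85) = -23/20*1/85 = -23/1700 ≈ -0.013529)
c*m(7, -5) + 156 = -23/1700*(-3/7) + 156 = 69/11900 + 156 = 1856469/11900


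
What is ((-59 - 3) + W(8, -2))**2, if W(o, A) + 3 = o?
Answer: 3249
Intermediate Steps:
W(o, A) = -3 + o
((-59 - 3) + W(8, -2))**2 = ((-59 - 3) + (-3 + 8))**2 = (-62 + 5)**2 = (-57)**2 = 3249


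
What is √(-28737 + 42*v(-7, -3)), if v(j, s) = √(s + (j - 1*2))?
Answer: √(-28737 + 84*I*√3) ≈ 0.4291 + 169.52*I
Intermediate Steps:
v(j, s) = √(-2 + j + s) (v(j, s) = √(s + (j - 2)) = √(s + (-2 + j)) = √(-2 + j + s))
√(-28737 + 42*v(-7, -3)) = √(-28737 + 42*√(-2 - 7 - 3)) = √(-28737 + 42*√(-12)) = √(-28737 + 42*(2*I*√3)) = √(-28737 + 84*I*√3)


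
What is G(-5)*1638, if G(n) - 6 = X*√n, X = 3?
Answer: 9828 + 4914*I*√5 ≈ 9828.0 + 10988.0*I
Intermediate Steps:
G(n) = 6 + 3*√n
G(-5)*1638 = (6 + 3*√(-5))*1638 = (6 + 3*(I*√5))*1638 = (6 + 3*I*√5)*1638 = 9828 + 4914*I*√5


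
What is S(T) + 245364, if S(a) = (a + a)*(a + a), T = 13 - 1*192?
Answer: 373528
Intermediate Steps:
T = -179 (T = 13 - 192 = -179)
S(a) = 4*a**2 (S(a) = (2*a)*(2*a) = 4*a**2)
S(T) + 245364 = 4*(-179)**2 + 245364 = 4*32041 + 245364 = 128164 + 245364 = 373528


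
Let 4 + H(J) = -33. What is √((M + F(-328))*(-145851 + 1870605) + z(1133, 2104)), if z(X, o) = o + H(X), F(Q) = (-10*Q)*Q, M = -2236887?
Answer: I*√5713639142091 ≈ 2.3903e+6*I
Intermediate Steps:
H(J) = -37 (H(J) = -4 - 33 = -37)
F(Q) = -10*Q²
z(X, o) = -37 + o (z(X, o) = o - 37 = -37 + o)
√((M + F(-328))*(-145851 + 1870605) + z(1133, 2104)) = √((-2236887 - 10*(-328)²)*(-145851 + 1870605) + (-37 + 2104)) = √((-2236887 - 10*107584)*1724754 + 2067) = √((-2236887 - 1075840)*1724754 + 2067) = √(-3312727*1724754 + 2067) = √(-5713639144158 + 2067) = √(-5713639142091) = I*√5713639142091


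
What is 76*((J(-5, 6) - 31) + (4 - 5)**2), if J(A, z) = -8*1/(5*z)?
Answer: -34504/15 ≈ -2300.3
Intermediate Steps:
J(A, z) = -8/(5*z)
76*((J(-5, 6) - 31) + (4 - 5)**2) = 76*((-8/5/6 - 31) + (4 - 5)**2) = 76*((-8/5*1/6 - 31) + (-1)**2) = 76*((-4/15 - 31) + 1) = 76*(-469/15 + 1) = 76*(-454/15) = -34504/15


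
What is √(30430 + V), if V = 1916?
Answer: 3*√3594 ≈ 179.85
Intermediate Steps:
√(30430 + V) = √(30430 + 1916) = √32346 = 3*√3594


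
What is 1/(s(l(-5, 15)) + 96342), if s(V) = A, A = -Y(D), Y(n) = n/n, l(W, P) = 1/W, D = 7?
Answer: 1/96341 ≈ 1.0380e-5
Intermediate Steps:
Y(n) = 1
A = -1 (A = -1*1 = -1)
s(V) = -1
1/(s(l(-5, 15)) + 96342) = 1/(-1 + 96342) = 1/96341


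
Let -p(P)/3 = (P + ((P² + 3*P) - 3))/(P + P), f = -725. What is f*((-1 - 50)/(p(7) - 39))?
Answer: -86275/128 ≈ -674.02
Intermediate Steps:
p(P) = -3*(-3 + P² + 4*P)/(2*P) (p(P) = -3*(P + ((P² + 3*P) - 3))/(P + P) = -3*(P + (-3 + P² + 3*P))/(2*P) = -3*(-3 + P² + 4*P)*1/(2*P) = -3*(-3 + P² + 4*P)/(2*P))
f*((-1 - 50)/(p(7) - 39)) = -725*(-1 - 50)/((3/2)*(3 - 1*7*(4 + 7))/7 - 39) = -(-36975)/((3/2)*(⅐)*(3 - 1*7*11) - 39) = -(-36975)/((3/2)*(⅐)*(3 - 77) - 39) = -(-36975)/((3/2)*(⅐)*(-74) - 39) = -(-36975)/(-111/7 - 39) = -(-36975)/(-384/7) = -(-36975)*(-7)/384 = -725*119/128 = -86275/128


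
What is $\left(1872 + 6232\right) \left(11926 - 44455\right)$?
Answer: $-263615016$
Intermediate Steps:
$\left(1872 + 6232\right) \left(11926 - 44455\right) = 8104 \left(-32529\right) = -263615016$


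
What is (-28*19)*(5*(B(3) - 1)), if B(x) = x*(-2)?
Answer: 18620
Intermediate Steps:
B(x) = -2*x
(-28*19)*(5*(B(3) - 1)) = (-28*19)*(5*(-2*3 - 1)) = -2660*(-6 - 1) = -2660*(-7) = -532*(-35) = 18620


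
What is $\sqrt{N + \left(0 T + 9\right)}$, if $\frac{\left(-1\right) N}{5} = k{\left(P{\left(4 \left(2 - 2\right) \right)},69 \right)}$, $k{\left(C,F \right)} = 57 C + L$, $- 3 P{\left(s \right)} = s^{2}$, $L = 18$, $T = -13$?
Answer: $9 i \approx 9.0 i$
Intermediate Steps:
$P{\left(s \right)} = - \frac{s^{2}}{3}$
$k{\left(C,F \right)} = 18 + 57 C$ ($k{\left(C,F \right)} = 57 C + 18 = 18 + 57 C$)
$N = -90$ ($N = - 5 \left(18 + 57 \left(- \frac{\left(4 \left(2 - 2\right)\right)^{2}}{3}\right)\right) = - 5 \left(18 + 57 \left(- \frac{\left(4 \cdot 0\right)^{2}}{3}\right)\right) = - 5 \left(18 + 57 \left(- \frac{0^{2}}{3}\right)\right) = - 5 \left(18 + 57 \left(\left(- \frac{1}{3}\right) 0\right)\right) = - 5 \left(18 + 57 \cdot 0\right) = - 5 \left(18 + 0\right) = \left(-5\right) 18 = -90$)
$\sqrt{N + \left(0 T + 9\right)} = \sqrt{-90 + \left(0 \left(-13\right) + 9\right)} = \sqrt{-90 + \left(0 + 9\right)} = \sqrt{-90 + 9} = \sqrt{-81} = 9 i$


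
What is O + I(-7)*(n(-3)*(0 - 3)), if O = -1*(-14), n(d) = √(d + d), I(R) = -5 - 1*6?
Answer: 14 + 33*I*√6 ≈ 14.0 + 80.833*I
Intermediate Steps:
I(R) = -11 (I(R) = -5 - 6 = -11)
n(d) = √2*√d (n(d) = √(2*d) = √2*√d)
O = 14
O + I(-7)*(n(-3)*(0 - 3)) = 14 - 11*√2*√(-3)*(0 - 3) = 14 - 11*√2*(I*√3)*(-3) = 14 - 11*I*√6*(-3) = 14 - (-33)*I*√6 = 14 + 33*I*√6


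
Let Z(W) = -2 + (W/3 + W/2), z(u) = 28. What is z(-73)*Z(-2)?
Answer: -308/3 ≈ -102.67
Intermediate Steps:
Z(W) = -2 + 5*W/6 (Z(W) = -2 + (W*(⅓) + W*(½)) = -2 + (W/3 + W/2) = -2 + 5*W/6)
z(-73)*Z(-2) = 28*(-2 + (⅚)*(-2)) = 28*(-2 - 5/3) = 28*(-11/3) = -308/3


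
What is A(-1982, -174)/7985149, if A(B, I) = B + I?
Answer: -2156/7985149 ≈ -0.00027000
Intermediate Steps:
A(-1982, -174)/7985149 = (-1982 - 174)/7985149 = -2156*1/7985149 = -2156/7985149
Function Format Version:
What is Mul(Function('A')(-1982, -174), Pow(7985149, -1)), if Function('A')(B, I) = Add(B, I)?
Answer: Rational(-2156, 7985149) ≈ -0.00027000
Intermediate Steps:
Mul(Function('A')(-1982, -174), Pow(7985149, -1)) = Mul(Add(-1982, -174), Pow(7985149, -1)) = Mul(-2156, Rational(1, 7985149)) = Rational(-2156, 7985149)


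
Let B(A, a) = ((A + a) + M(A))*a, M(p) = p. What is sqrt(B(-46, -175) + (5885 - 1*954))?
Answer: 2*sqrt(12914) ≈ 227.28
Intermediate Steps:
B(A, a) = a*(a + 2*A) (B(A, a) = ((A + a) + A)*a = (a + 2*A)*a = a*(a + 2*A))
sqrt(B(-46, -175) + (5885 - 1*954)) = sqrt(-175*(-175 + 2*(-46)) + (5885 - 1*954)) = sqrt(-175*(-175 - 92) + (5885 - 954)) = sqrt(-175*(-267) + 4931) = sqrt(46725 + 4931) = sqrt(51656) = 2*sqrt(12914)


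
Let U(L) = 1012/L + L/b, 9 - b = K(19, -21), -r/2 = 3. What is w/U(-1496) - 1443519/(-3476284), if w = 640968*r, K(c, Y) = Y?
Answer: 974041260928569/12801167524 ≈ 76090.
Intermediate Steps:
r = -6 (r = -2*3 = -6)
b = 30 (b = 9 - 1*(-21) = 9 + 21 = 30)
w = -3845808 (w = 640968*(-6) = -3845808)
U(L) = 1012/L + L/30
w/U(-1496) - 1443519/(-3476284) = -3845808/(1012/(-1496) + (1/30)*(-1496)) - 1443519/(-3476284) = -3845808/(1012*(-1/1496) - 748/15) - 1443519*(-1/3476284) = -3845808/(-23/34 - 748/15) + 206217/496612 = -3845808/(-25777/510) + 206217/496612 = -3845808*(-510/25777) + 206217/496612 = 1961362080/25777 + 206217/496612 = 974041260928569/12801167524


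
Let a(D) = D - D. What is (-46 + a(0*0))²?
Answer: 2116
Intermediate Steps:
a(D) = 0
(-46 + a(0*0))² = (-46 + 0)² = (-46)² = 2116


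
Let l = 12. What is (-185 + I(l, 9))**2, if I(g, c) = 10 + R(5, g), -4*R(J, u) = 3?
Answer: 494209/16 ≈ 30888.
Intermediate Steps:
R(J, u) = -3/4 (R(J, u) = -1/4*3 = -3/4)
I(g, c) = 37/4 (I(g, c) = 10 - 3/4 = 37/4)
(-185 + I(l, 9))**2 = (-185 + 37/4)**2 = (-703/4)**2 = 494209/16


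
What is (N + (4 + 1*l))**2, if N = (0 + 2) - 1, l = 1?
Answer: 36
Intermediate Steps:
N = 1 (N = 2 - 1 = 1)
(N + (4 + 1*l))**2 = (1 + (4 + 1*1))**2 = (1 + (4 + 1))**2 = (1 + 5)**2 = 6**2 = 36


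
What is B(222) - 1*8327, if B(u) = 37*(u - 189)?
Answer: -7106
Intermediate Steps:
B(u) = -6993 + 37*u (B(u) = 37*(-189 + u) = -6993 + 37*u)
B(222) - 1*8327 = (-6993 + 37*222) - 1*8327 = (-6993 + 8214) - 8327 = 1221 - 8327 = -7106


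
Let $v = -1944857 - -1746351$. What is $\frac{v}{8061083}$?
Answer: $- \frac{198506}{8061083} \approx -0.024625$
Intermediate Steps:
$v = -198506$ ($v = -1944857 + 1746351 = -198506$)
$\frac{v}{8061083} = - \frac{198506}{8061083}$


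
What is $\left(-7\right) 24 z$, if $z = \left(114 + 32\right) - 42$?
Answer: $-17472$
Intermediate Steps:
$z = 104$ ($z = 146 - 42 = 104$)
$\left(-7\right) 24 z = \left(-7\right) 24 \cdot 104 = \left(-168\right) 104 = -17472$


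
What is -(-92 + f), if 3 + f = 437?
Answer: -342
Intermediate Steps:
f = 434 (f = -3 + 437 = 434)
-(-92 + f) = -(-92 + 434) = -1*342 = -342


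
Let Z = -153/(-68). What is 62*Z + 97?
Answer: 473/2 ≈ 236.50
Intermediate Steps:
Z = 9/4 (Z = -153*(-1/68) = 9/4 ≈ 2.2500)
62*Z + 97 = 62*(9/4) + 97 = 279/2 + 97 = 473/2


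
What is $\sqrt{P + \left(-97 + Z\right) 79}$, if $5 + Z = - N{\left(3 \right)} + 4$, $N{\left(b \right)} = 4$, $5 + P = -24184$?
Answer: $3 i \sqrt{3583} \approx 179.57 i$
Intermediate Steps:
$P = -24189$ ($P = -5 - 24184 = -24189$)
$Z = -5$ ($Z = -5 + \left(\left(-1\right) 4 + 4\right) = -5 + \left(-4 + 4\right) = -5 + 0 = -5$)
$\sqrt{P + \left(-97 + Z\right) 79} = \sqrt{-24189 + \left(-97 - 5\right) 79} = \sqrt{-24189 - 8058} = \sqrt{-32247} = 3 i \sqrt{3583}$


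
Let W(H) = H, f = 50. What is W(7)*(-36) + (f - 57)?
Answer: -259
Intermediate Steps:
W(7)*(-36) + (f - 57) = 7*(-36) + (50 - 57) = -252 - 7 = -259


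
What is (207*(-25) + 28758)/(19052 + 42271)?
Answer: 7861/20441 ≈ 0.38457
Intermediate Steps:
(207*(-25) + 28758)/(19052 + 42271) = (-5175 + 28758)/61323 = 23583*(1/61323) = 7861/20441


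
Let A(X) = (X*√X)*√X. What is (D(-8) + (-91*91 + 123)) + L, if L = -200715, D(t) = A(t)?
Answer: -208809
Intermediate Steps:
A(X) = X² (A(X) = X^(3/2)*√X = X²)
D(t) = t²
(D(-8) + (-91*91 + 123)) + L = ((-8)² + (-91*91 + 123)) - 200715 = (64 + (-8281 + 123)) - 200715 = (64 - 8158) - 200715 = -8094 - 200715 = -208809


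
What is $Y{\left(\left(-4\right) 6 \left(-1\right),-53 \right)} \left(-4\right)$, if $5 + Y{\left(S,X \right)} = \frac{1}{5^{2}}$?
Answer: $\frac{496}{25} \approx 19.84$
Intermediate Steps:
$Y{\left(S,X \right)} = - \frac{124}{25}$ ($Y{\left(S,X \right)} = -5 + \frac{1}{5^{2}} = -5 + \frac{1}{25} = - \frac{124}{25}$)
$Y{\left(\left(-4\right) 6 \left(-1\right),-53 \right)} \left(-4\right) = \left(- \frac{124}{25}\right) \left(-4\right) = \frac{496}{25}$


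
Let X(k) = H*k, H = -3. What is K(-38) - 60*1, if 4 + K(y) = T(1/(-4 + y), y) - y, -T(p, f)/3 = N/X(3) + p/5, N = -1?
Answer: -5527/210 ≈ -26.319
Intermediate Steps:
X(k) = -3*k
T(p, f) = -⅓ - 3*p/5 (T(p, f) = -3*(-1/((-3*3)) + p/5) = -3*(-1/(-9) + p*(⅕)) = -3*(-1*(-⅑) + p/5) = -3*(⅑ + p/5) = -⅓ - 3*p/5)
K(y) = -13/3 - y - 3/(5*(-4 + y)) (K(y) = -4 + ((-⅓ - 3/(5*(-4 + y))) - y) = -4 + (-⅓ - y - 3/(5*(-4 + y))) = -13/3 - y - 3/(5*(-4 + y)))
K(-38) - 60*1 = (251/15 - 1*(-38)² - ⅓*(-38))/(-4 - 38) - 60*1 = (251/15 - 1*1444 + 38/3)/(-42) - 60 = -(251/15 - 1444 + 38/3)/42 - 60 = -1/42*(-7073/5) - 60 = 7073/210 - 60 = -5527/210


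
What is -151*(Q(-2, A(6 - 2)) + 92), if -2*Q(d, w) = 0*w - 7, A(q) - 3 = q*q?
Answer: -28841/2 ≈ -14421.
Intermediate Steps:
A(q) = 3 + q² (A(q) = 3 + q*q = 3 + q²)
Q(d, w) = 7/2 (Q(d, w) = -(0*w - 7)/2 = -(0 - 7)/2 = -½*(-7) = 7/2)
-151*(Q(-2, A(6 - 2)) + 92) = -151*(7/2 + 92) = -151*191/2 = -28841/2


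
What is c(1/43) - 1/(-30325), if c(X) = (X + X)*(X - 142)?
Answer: -370266401/56070925 ≈ -6.6035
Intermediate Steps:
c(X) = 2*X*(-142 + X) (c(X) = (2*X)*(-142 + X) = 2*X*(-142 + X))
c(1/43) - 1/(-30325) = 2*(-142 + 1/43)/43 - 1/(-30325) = 2*(1/43)*(-142 + 1/43) - 1*(-1/30325) = 2*(1/43)*(-6105/43) + 1/30325 = -12210/1849 + 1/30325 = -370266401/56070925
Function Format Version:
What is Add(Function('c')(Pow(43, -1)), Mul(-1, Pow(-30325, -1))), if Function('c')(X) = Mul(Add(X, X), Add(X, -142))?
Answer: Rational(-370266401, 56070925) ≈ -6.6035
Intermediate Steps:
Function('c')(X) = Mul(2, X, Add(-142, X)) (Function('c')(X) = Mul(Mul(2, X), Add(-142, X)) = Mul(2, X, Add(-142, X)))
Add(Function('c')(Pow(43, -1)), Mul(-1, Pow(-30325, -1))) = Add(Mul(2, Pow(43, -1), Add(-142, Pow(43, -1))), Mul(-1, Pow(-30325, -1))) = Add(Mul(2, Rational(1, 43), Add(-142, Rational(1, 43))), Mul(-1, Rational(-1, 30325))) = Add(Mul(2, Rational(1, 43), Rational(-6105, 43)), Rational(1, 30325)) = Add(Rational(-12210, 1849), Rational(1, 30325)) = Rational(-370266401, 56070925)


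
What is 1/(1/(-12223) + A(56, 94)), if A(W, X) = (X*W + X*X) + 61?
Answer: 12223/173089902 ≈ 7.0616e-5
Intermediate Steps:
A(W, X) = 61 + X**2 + W*X (A(W, X) = (W*X + X**2) + 61 = (X**2 + W*X) + 61 = 61 + X**2 + W*X)
1/(1/(-12223) + A(56, 94)) = 1/(1/(-12223) + (61 + 94**2 + 56*94)) = 1/(-1/12223 + (61 + 8836 + 5264)) = 1/(-1/12223 + 14161) = 1/(173089902/12223) = 12223/173089902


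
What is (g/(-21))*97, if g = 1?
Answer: -97/21 ≈ -4.6190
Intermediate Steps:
(g/(-21))*97 = (1/(-21))*97 = (1*(-1/21))*97 = -1/21*97 = -97/21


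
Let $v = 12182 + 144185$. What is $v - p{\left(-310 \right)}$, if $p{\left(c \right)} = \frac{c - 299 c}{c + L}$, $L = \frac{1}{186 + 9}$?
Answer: $\frac{9470242883}{60449} \approx 1.5667 \cdot 10^{5}$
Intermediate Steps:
$v = 156367$
$L = \frac{1}{195} \approx 0.0051282$
$p{\left(c \right)} = - \frac{298 c}{\frac{1}{195} + c}$ ($p{\left(c \right)} = \frac{c - 299 c}{c + \frac{1}{195}} = \frac{\left(-298\right) c}{\frac{1}{195} + c} = - \frac{298 c}{\frac{1}{195} + c}$)
$v - p{\left(-310 \right)} = 156367 - \left(-58110\right) \left(-310\right) \frac{1}{1 + 195 \left(-310\right)} = 156367 - \left(-58110\right) \left(-310\right) \frac{1}{1 - 60450} = 156367 - \left(-58110\right) \left(-310\right) \frac{1}{-60449} = 156367 - \left(-58110\right) \left(-310\right) \left(- \frac{1}{60449}\right) = 156367 - - \frac{18014100}{60449} = 156367 + \frac{18014100}{60449} = \frac{9470242883}{60449}$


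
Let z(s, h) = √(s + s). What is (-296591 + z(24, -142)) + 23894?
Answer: -272697 + 4*√3 ≈ -2.7269e+5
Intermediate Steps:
z(s, h) = √2*√s (z(s, h) = √(2*s) = √2*√s)
(-296591 + z(24, -142)) + 23894 = (-296591 + √2*√24) + 23894 = (-296591 + √2*(2*√6)) + 23894 = (-296591 + 4*√3) + 23894 = -272697 + 4*√3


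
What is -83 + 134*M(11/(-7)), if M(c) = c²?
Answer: 12147/49 ≈ 247.90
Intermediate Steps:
-83 + 134*M(11/(-7)) = -83 + 134*(11/(-7))² = -83 + 134*(11*(-⅐))² = -83 + 134*(-11/7)² = -83 + 134*(121/49) = -83 + 16214/49 = 12147/49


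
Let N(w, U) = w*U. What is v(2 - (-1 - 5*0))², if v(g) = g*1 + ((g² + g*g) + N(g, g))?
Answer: 900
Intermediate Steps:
N(w, U) = U*w
v(g) = g + 3*g² (v(g) = g*1 + ((g² + g*g) + g*g) = g + ((g² + g²) + g²) = g + (2*g² + g²) = g + 3*g²)
v(2 - (-1 - 5*0))² = ((2 - (-1 - 5*0))*(1 + 3*(2 - (-1 - 5*0))))² = ((2 - (-1 + 0))*(1 + 3*(2 - (-1 + 0))))² = ((2 - 1*(-1))*(1 + 3*(2 - 1*(-1))))² = ((2 + 1)*(1 + 3*(2 + 1)))² = (3*(1 + 3*3))² = (3*(1 + 9))² = (3*10)² = 30² = 900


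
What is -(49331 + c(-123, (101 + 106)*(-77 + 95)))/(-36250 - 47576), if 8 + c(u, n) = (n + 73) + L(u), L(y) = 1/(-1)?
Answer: 17707/27942 ≈ 0.63371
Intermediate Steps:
L(y) = -1
c(u, n) = 64 + n (c(u, n) = -8 + ((n + 73) - 1) = -8 + ((73 + n) - 1) = -8 + (72 + n) = 64 + n)
-(49331 + c(-123, (101 + 106)*(-77 + 95)))/(-36250 - 47576) = -(49331 + (64 + (101 + 106)*(-77 + 95)))/(-36250 - 47576) = -(49331 + (64 + 207*18))/(-83826) = -(49331 + (64 + 3726))*(-1)/83826 = -(49331 + 3790)*(-1)/83826 = -53121*(-1)/83826 = -1*(-17707/27942) = 17707/27942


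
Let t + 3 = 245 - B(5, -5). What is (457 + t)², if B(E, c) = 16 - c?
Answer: 459684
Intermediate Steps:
t = 221 (t = -3 + (245 - (16 - 1*(-5))) = -3 + (245 - (16 + 5)) = -3 + (245 - 1*21) = -3 + (245 - 21) = -3 + 224 = 221)
(457 + t)² = (457 + 221)² = 678² = 459684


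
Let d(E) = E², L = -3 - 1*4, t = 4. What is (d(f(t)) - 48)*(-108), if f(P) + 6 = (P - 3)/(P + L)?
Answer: 852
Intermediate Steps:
L = -7 (L = -3 - 4 = -7)
f(P) = -6 + (-3 + P)/(-7 + P) (f(P) = -6 + (P - 3)/(P - 7) = -6 + (-3 + P)/(-7 + P))
(d(f(t)) - 48)*(-108) = (((39 - 5*4)/(-7 + 4))² - 48)*(-108) = (((39 - 20)/(-3))² - 48)*(-108) = ((-⅓*19)² - 48)*(-108) = ((-19/3)² - 48)*(-108) = (361/9 - 48)*(-108) = -71/9*(-108) = 852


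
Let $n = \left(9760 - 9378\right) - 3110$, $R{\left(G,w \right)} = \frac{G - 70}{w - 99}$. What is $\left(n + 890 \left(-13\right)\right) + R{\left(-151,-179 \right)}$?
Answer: $- \frac{3974623}{278} \approx -14297.0$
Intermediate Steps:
$R{\left(G,w \right)} = \frac{-70 + G}{-99 + w}$
$n = -2728$ ($n = 382 - 3110 = -2728$)
$\left(n + 890 \left(-13\right)\right) + R{\left(-151,-179 \right)} = \left(-2728 + 890 \left(-13\right)\right) + \frac{-70 - 151}{-99 - 179} = \left(-2728 - 11570\right) + \frac{1}{-278} \left(-221\right) = -14298 - - \frac{221}{278} = -14298 + \frac{221}{278} = - \frac{3974623}{278}$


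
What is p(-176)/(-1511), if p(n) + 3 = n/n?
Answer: 2/1511 ≈ 0.0013236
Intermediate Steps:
p(n) = -2 (p(n) = -3 + n/n = -3 + 1 = -2)
p(-176)/(-1511) = -2/(-1511) = -2*(-1/1511) = 2/1511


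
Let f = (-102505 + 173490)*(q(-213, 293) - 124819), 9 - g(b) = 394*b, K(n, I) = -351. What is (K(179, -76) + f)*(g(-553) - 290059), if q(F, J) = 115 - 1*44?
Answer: 639064753270008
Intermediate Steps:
g(b) = 9 - 394*b
q(F, J) = 71 (q(F, J) = 115 - 44 = 71)
f = -8855236780 (f = (-102505 + 173490)*(71 - 124819) = 70985*(-124748) = -8855236780)
(K(179, -76) + f)*(g(-553) - 290059) = (-351 - 8855236780)*((9 - 394*(-553)) - 290059) = -8855237131*((9 + 217882) - 290059) = -8855237131*(217891 - 290059) = -8855237131*(-72168) = 639064753270008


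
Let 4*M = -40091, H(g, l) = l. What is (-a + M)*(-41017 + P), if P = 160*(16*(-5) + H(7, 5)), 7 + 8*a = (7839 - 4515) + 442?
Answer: 4450299997/8 ≈ 5.5629e+8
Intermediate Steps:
a = 3759/8 (a = -7/8 + ((7839 - 4515) + 442)/8 = -7/8 + (3324 + 442)/8 = -7/8 + (⅛)*3766 = -7/8 + 1883/4 = 3759/8 ≈ 469.88)
M = -40091/4 (M = (¼)*(-40091) = -40091/4 ≈ -10023.)
P = -12000 (P = 160*(16*(-5) + 5) = 160*(-80 + 5) = 160*(-75) = -12000)
(-a + M)*(-41017 + P) = (-1*3759/8 - 40091/4)*(-41017 - 12000) = (-3759/8 - 40091/4)*(-53017) = -83941/8*(-53017) = 4450299997/8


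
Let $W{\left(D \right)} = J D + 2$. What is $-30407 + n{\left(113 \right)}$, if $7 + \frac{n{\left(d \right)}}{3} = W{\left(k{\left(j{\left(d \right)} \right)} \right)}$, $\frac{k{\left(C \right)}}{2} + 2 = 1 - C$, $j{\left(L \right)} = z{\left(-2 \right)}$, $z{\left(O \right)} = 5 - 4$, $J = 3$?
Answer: $-30458$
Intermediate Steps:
$z{\left(O \right)} = 1$ ($z{\left(O \right)} = 5 - 4 = 1$)
$j{\left(L \right)} = 1$
$k{\left(C \right)} = -2 - 2 C$ ($k{\left(C \right)} = -4 + 2 \left(1 - C\right) = -4 - \left(-2 + 2 C\right) = -2 - 2 C$)
$W{\left(D \right)} = 2 + 3 D$ ($W{\left(D \right)} = 3 D + 2 = 2 + 3 D$)
$n{\left(d \right)} = -51$ ($n{\left(d \right)} = -21 + 3 \left(2 + 3 \left(-2 - 2\right)\right) = -21 + 3 \left(2 + 3 \left(-4\right)\right) = -21 + 3 \left(2 - 12\right) = -21 + 3 \left(-10\right) = -21 - 30 = -51$)
$-30407 + n{\left(113 \right)} = -30407 - 51 = -30458$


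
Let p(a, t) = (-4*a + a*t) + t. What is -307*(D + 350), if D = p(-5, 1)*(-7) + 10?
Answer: -76136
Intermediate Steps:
p(a, t) = t - 4*a + a*t
D = -102 (D = (1 - 4*(-5) - 5*1)*(-7) + 10 = (1 + 20 - 5)*(-7) + 10 = 16*(-7) + 10 = -112 + 10 = -102)
-307*(D + 350) = -307*(-102 + 350) = -307*248 = -76136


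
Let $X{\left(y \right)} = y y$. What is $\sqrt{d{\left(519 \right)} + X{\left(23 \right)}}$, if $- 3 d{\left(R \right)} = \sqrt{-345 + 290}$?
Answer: $\frac{\sqrt{4761 - 3 i \sqrt{55}}}{3} \approx 23.0 - 0.05374 i$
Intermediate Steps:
$X{\left(y \right)} = y^{2}$
$d{\left(R \right)} = - \frac{i \sqrt{55}}{3}$ ($d{\left(R \right)} = - \frac{\sqrt{-345 + 290}}{3} = - \frac{\sqrt{-55}}{3} = - \frac{i \sqrt{55}}{3}$)
$\sqrt{d{\left(519 \right)} + X{\left(23 \right)}} = \sqrt{- \frac{i \sqrt{55}}{3} + 23^{2}} = \sqrt{- \frac{i \sqrt{55}}{3} + 529} = \sqrt{529 - \frac{i \sqrt{55}}{3}}$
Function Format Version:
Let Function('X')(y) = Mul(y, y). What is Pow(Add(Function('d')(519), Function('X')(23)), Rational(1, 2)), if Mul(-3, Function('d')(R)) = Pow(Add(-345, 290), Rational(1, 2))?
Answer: Mul(Rational(1, 3), Pow(Add(4761, Mul(-3, I, Pow(55, Rational(1, 2)))), Rational(1, 2))) ≈ Add(23.000, Mul(-0.053740, I))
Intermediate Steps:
Function('X')(y) = Pow(y, 2)
Function('d')(R) = Mul(Rational(-1, 3), I, Pow(55, Rational(1, 2))) (Function('d')(R) = Mul(Rational(-1, 3), Pow(Add(-345, 290), Rational(1, 2))) = Mul(Rational(-1, 3), Pow(-55, Rational(1, 2))) = Mul(Rational(-1, 3), Mul(I, Pow(55, Rational(1, 2)))) = Mul(Rational(-1, 3), I, Pow(55, Rational(1, 2))))
Pow(Add(Function('d')(519), Function('X')(23)), Rational(1, 2)) = Pow(Add(Mul(Rational(-1, 3), I, Pow(55, Rational(1, 2))), Pow(23, 2)), Rational(1, 2)) = Pow(Add(Mul(Rational(-1, 3), I, Pow(55, Rational(1, 2))), 529), Rational(1, 2)) = Pow(Add(529, Mul(Rational(-1, 3), I, Pow(55, Rational(1, 2)))), Rational(1, 2))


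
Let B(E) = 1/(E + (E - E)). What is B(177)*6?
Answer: 2/59 ≈ 0.033898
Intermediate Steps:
B(E) = 1/E (B(E) = 1/(E + 0) = 1/E)
B(177)*6 = 6/177 = (1/177)*6 = 2/59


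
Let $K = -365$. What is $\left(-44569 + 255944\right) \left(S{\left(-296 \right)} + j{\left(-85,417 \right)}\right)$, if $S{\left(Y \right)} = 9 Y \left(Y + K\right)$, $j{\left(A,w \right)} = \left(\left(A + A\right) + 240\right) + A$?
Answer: $372207912375$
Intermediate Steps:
$j{\left(A,w \right)} = 240 + 3 A$ ($j{\left(A,w \right)} = \left(2 A + 240\right) + A = \left(240 + 2 A\right) + A = 240 + 3 A$)
$S{\left(Y \right)} = 9 Y \left(-365 + Y\right)$ ($S{\left(Y \right)} = 9 Y \left(Y - 365\right) = 9 Y \left(-365 + Y\right)$)
$\left(-44569 + 255944\right) \left(S{\left(-296 \right)} + j{\left(-85,417 \right)}\right) = \left(-44569 + 255944\right) \left(9 \left(-296\right) \left(-365 - 296\right) + \left(240 + 3 \left(-85\right)\right)\right) = 211375 \left(9 \left(-296\right) \left(-661\right) + \left(240 - 255\right)\right) = 211375 \left(1760904 - 15\right) = 211375 \cdot 1760889 = 372207912375$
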